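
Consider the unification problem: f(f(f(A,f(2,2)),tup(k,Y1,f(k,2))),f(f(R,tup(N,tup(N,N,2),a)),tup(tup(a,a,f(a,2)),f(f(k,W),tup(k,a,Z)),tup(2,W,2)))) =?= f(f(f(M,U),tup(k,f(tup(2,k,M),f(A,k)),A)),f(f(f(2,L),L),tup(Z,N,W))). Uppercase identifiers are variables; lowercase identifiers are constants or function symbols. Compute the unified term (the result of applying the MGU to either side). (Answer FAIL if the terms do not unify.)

Decompose f/2: f(f(A,f(2,2)),tup(k,Y1,f(k,2))) =?= f(f(M,U),tup(k,f(tup(2,k,M),f(A,k)),A)),  f(f(R,tup(N,tup(N,N,2),a)),tup(tup(a,a,f(a,2)),f(f(k,W),tup(k,a,Z)),tup(2,W,2))) =?= f(f(f(2,L),L),tup(Z,N,W)).
Decompose f/2: f(A,f(2,2)) =?= f(M,U),  tup(k,Y1,f(k,2)) =?= tup(k,f(tup(2,k,M),f(A,k)),A).
Decompose f/2: A =?= M,  f(2,2) =?= U.
Bind A := M; substituting into the one remaining equation that mentions A gives: tup(k,Y1,f(k,2)) =?= tup(k,f(tup(2,k,M),f(M,k)),M).
Bind U := f(2,2); no other remaining equation mentions U.
Decompose tup/3: k =?= k,  Y1 =?= f(tup(2,k,M),f(M,k)),  f(k,2) =?= M.
Delete trivial equation k =?= k.
Bind Y1 := f(tup(2,k,M),f(M,k)); no other remaining equation mentions Y1.
Bind M := f(k,2); no other remaining equation mentions M. Substituting into the earlier bindings gives A := f(k,2), Y1 := f(tup(2,k,f(k,2)),f(f(k,2),k)).
Decompose f/2: f(R,tup(N,tup(N,N,2),a)) =?= f(f(2,L),L),  tup(tup(a,a,f(a,2)),f(f(k,W),tup(k,a,Z)),tup(2,W,2)) =?= tup(Z,N,W).
Decompose f/2: R =?= f(2,L),  tup(N,tup(N,N,2),a) =?= L.
Bind R := f(2,L); no other remaining equation mentions R.
Bind L := tup(N,tup(N,N,2),a); no other remaining equation mentions L. Substituting into the earlier binding gives R := f(2,tup(N,tup(N,N,2),a)).
Decompose tup/3: tup(a,a,f(a,2)) =?= Z,  f(f(k,W),tup(k,a,Z)) =?= N,  tup(2,W,2) =?= W.
Bind Z := tup(a,a,f(a,2)); substituting into the one remaining equation that mentions Z gives: f(f(k,W),tup(k,a,tup(a,a,f(a,2)))) =?= N.
Bind N := f(f(k,W),tup(k,a,tup(a,a,f(a,2)))); no other remaining equation mentions N. Substituting into the earlier bindings gives R := f(2,tup(f(f(k,W),tup(k,a,tup(a,a,f(a,2)))),tup(f(f(k,W),tup(k,a,tup(a,a,f(a,2)))),f(f(k,W),tup(k,a,tup(a,a,f(a,2)))),2),a)), L := tup(f(f(k,W),tup(k,a,tup(a,a,f(a,2)))),tup(f(f(k,W),tup(k,a,tup(a,a,f(a,2)))),f(f(k,W),tup(k,a,tup(a,a,f(a,2)))),2),a).
Occurs check fails: W occurs in tup(2,W,2); the equation W =?= tup(2,W,2) has no finite solution.

FAIL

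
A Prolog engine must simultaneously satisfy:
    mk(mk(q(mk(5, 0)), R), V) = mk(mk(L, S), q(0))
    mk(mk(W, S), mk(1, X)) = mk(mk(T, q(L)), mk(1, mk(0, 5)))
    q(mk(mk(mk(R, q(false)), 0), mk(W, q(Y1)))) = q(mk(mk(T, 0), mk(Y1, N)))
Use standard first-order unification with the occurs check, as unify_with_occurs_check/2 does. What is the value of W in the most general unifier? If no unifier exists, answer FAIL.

mk(q(q(mk(5, 0))), q(false))

Decompose mk/2: mk(q(mk(5, 0)), R) = mk(L, S),  V = q(0).
Decompose mk/2: q(mk(5, 0)) = L,  R = S.
Bind L := q(mk(5, 0)); substituting into the one remaining equation that mentions L gives: mk(mk(W, S), mk(1, X)) = mk(mk(T, q(q(mk(5, 0)))), mk(1, mk(0, 5))).
Bind R := S; substituting into the one remaining equation that mentions R gives: q(mk(mk(mk(S, q(false)), 0), mk(W, q(Y1)))) = q(mk(mk(T, 0), mk(Y1, N))).
Bind V := q(0); no other remaining equation mentions V.
Decompose mk/2: mk(W, S) = mk(T, q(q(mk(5, 0)))),  mk(1, X) = mk(1, mk(0, 5)).
Decompose mk/2: W = T,  S = q(q(mk(5, 0))).
Bind W := T; substituting into the one remaining equation that mentions W gives: q(mk(mk(mk(S, q(false)), 0), mk(T, q(Y1)))) = q(mk(mk(T, 0), mk(Y1, N))).
Bind S := q(q(mk(5, 0))); substituting into the one remaining equation that mentions S gives: q(mk(mk(mk(q(q(mk(5, 0))), q(false)), 0), mk(T, q(Y1)))) = q(mk(mk(T, 0), mk(Y1, N))). Substituting into the earlier binding gives R := q(q(mk(5, 0))).
Decompose mk/2: 1 = 1,  X = mk(0, 5).
Delete trivial equation 1 = 1.
Bind X := mk(0, 5); no other remaining equation mentions X.
Decompose q/1: mk(mk(mk(q(q(mk(5, 0))), q(false)), 0), mk(T, q(Y1))) = mk(mk(T, 0), mk(Y1, N)).
Decompose mk/2: mk(mk(q(q(mk(5, 0))), q(false)), 0) = mk(T, 0),  mk(T, q(Y1)) = mk(Y1, N).
Decompose mk/2: mk(q(q(mk(5, 0))), q(false)) = T,  0 = 0.
Bind T := mk(q(q(mk(5, 0))), q(false)); substituting into the one remaining equation that mentions T gives: mk(mk(q(q(mk(5, 0))), q(false)), q(Y1)) = mk(Y1, N). Substituting into the earlier binding gives W := mk(q(q(mk(5, 0))), q(false)).
Delete trivial equation 0 = 0.
Decompose mk/2: mk(q(q(mk(5, 0))), q(false)) = Y1,  q(Y1) = N.
Bind Y1 := mk(q(q(mk(5, 0))), q(false)); substituting into the remaining equation gives: q(mk(q(q(mk(5, 0))), q(false))) = N.
Bind N := q(mk(q(q(mk(5, 0))), q(false))).
MGU = { L = q(mk(5, 0)), R = q(q(mk(5, 0))), V = q(0), W = mk(q(q(mk(5, 0))), q(false)), S = q(q(mk(5, 0))), X = mk(0, 5), T = mk(q(q(mk(5, 0))), q(false)), Y1 = mk(q(q(mk(5, 0))), q(false)), N = q(mk(q(q(mk(5, 0))), q(false))) }, so W = mk(q(q(mk(5, 0))), q(false)).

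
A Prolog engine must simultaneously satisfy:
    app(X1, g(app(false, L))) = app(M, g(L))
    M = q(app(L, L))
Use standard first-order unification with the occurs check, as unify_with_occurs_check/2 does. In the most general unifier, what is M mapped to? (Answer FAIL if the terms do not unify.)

Decompose app/2: X1 = M,  g(app(false, L)) = g(L).
Bind X1 := M; no other remaining equation mentions X1.
Decompose g/1: app(false, L) = L.
Occurs check fails: L occurs in app(false, L); the equation L = app(false, L) has no finite solution.

FAIL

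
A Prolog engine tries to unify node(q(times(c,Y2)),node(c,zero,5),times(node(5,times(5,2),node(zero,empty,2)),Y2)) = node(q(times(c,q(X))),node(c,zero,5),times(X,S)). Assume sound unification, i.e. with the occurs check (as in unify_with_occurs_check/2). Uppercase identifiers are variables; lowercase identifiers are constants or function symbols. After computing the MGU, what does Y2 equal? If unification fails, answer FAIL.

q(node(5,times(5,2),node(zero,empty,2)))

Decompose node/3: q(times(c,Y2)) = q(times(c,q(X))),  node(c,zero,5) = node(c,zero,5),  times(node(5,times(5,2),node(zero,empty,2)),Y2) = times(X,S).
Decompose q/1: times(c,Y2) = times(c,q(X)).
Decompose times/2: c = c,  Y2 = q(X).
Delete trivial equation c = c.
Bind Y2 := q(X); substituting into the one remaining equation that mentions Y2 gives: times(node(5,times(5,2),node(zero,empty,2)),q(X)) = times(X,S).
Delete trivial equation node(c,zero,5) = node(c,zero,5).
Decompose times/2: node(5,times(5,2),node(zero,empty,2)) = X,  q(X) = S.
Bind X := node(5,times(5,2),node(zero,empty,2)); substituting into the remaining equation gives: q(node(5,times(5,2),node(zero,empty,2))) = S. Substituting into the earlier binding gives Y2 := q(node(5,times(5,2),node(zero,empty,2))).
Bind S := q(node(5,times(5,2),node(zero,empty,2))).
MGU = { Y2 = q(node(5,times(5,2),node(zero,empty,2))), X = node(5,times(5,2),node(zero,empty,2)), S = q(node(5,times(5,2),node(zero,empty,2))) }, so Y2 = q(node(5,times(5,2),node(zero,empty,2))).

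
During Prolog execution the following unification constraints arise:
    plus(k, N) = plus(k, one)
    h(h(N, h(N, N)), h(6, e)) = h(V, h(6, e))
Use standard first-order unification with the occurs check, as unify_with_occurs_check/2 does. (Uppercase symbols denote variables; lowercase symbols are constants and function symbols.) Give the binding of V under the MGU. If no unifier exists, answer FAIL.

h(one, h(one, one))

Decompose plus/2: k = k,  N = one.
Delete trivial equation k = k.
Bind N := one; substituting into the remaining equation gives: h(h(one, h(one, one)), h(6, e)) = h(V, h(6, e)).
Decompose h/2: h(one, h(one, one)) = V,  h(6, e) = h(6, e).
Bind V := h(one, h(one, one)); no other remaining equation mentions V.
Delete trivial equation h(6, e) = h(6, e).
MGU = { N ↦ one, V ↦ h(one, h(one, one)) }, so V ↦ h(one, h(one, one)).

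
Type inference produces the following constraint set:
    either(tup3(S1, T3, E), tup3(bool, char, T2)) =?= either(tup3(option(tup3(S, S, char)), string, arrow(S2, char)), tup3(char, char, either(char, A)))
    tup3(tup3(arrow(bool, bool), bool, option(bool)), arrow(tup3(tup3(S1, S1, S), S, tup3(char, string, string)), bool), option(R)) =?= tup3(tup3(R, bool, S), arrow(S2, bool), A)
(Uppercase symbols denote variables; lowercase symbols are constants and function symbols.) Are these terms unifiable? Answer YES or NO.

NO

Decompose either/2: tup3(S1, T3, E) =?= tup3(option(tup3(S, S, char)), string, arrow(S2, char)),  tup3(bool, char, T2) =?= tup3(char, char, either(char, A)).
Decompose tup3/3: S1 =?= option(tup3(S, S, char)),  T3 =?= string,  E =?= arrow(S2, char).
Bind S1 := option(tup3(S, S, char)); substituting into the one remaining equation that mentions S1 gives: tup3(tup3(arrow(bool, bool), bool, option(bool)), arrow(tup3(tup3(option(tup3(S, S, char)), option(tup3(S, S, char)), S), S, tup3(char, string, string)), bool), option(R)) =?= tup3(tup3(R, bool, S), arrow(S2, bool), A).
Bind T3 := string; no other remaining equation mentions T3.
Bind E := arrow(S2, char); no other remaining equation mentions E.
Decompose tup3/3: bool =?= char,  char =?= char,  T2 =?= either(char, A).
Clash: constants bool and char differ; no unifier exists.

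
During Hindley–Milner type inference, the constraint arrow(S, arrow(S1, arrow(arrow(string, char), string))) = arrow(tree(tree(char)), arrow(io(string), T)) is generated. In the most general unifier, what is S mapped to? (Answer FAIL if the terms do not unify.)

Decompose arrow/2: S = tree(tree(char)),  arrow(S1, arrow(arrow(string, char), string)) = arrow(io(string), T).
Bind S := tree(tree(char)); no other remaining equation mentions S.
Decompose arrow/2: S1 = io(string),  arrow(arrow(string, char), string) = T.
Bind S1 := io(string); no other remaining equation mentions S1.
Bind T := arrow(arrow(string, char), string).
MGU = { S ↦ tree(tree(char)), S1 ↦ io(string), T ↦ arrow(arrow(string, char), string) }, so S ↦ tree(tree(char)).

tree(tree(char))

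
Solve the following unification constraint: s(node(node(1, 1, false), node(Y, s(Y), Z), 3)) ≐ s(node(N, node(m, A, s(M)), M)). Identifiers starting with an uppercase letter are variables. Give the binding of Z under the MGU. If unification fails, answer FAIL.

s(3)

Decompose s/1: node(node(1, 1, false), node(Y, s(Y), Z), 3) ≐ node(N, node(m, A, s(M)), M).
Decompose node/3: node(1, 1, false) ≐ N,  node(Y, s(Y), Z) ≐ node(m, A, s(M)),  3 ≐ M.
Bind N := node(1, 1, false); no other remaining equation mentions N.
Decompose node/3: Y ≐ m,  s(Y) ≐ A,  Z ≐ s(M).
Bind Y := m; substituting into the one remaining equation that mentions Y gives: s(m) ≐ A.
Bind A := s(m); no other remaining equation mentions A.
Bind Z := s(M); no other remaining equation mentions Z.
Bind M := 3. Substituting into the earlier binding gives Z := s(3).
MGU = { N := node(1, 1, false), Y := m, A := s(m), Z := s(3), M := 3 }, so Z := s(3).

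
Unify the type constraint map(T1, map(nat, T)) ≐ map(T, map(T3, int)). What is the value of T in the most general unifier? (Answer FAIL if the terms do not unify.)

Decompose map/2: T1 ≐ T,  map(nat, T) ≐ map(T3, int).
Bind T1 := T; no other remaining equation mentions T1.
Decompose map/2: nat ≐ T3,  T ≐ int.
Bind T3 := nat; no other remaining equation mentions T3.
Bind T := int. Substituting into the earlier binding gives T1 := int.
MGU = { T1 := int, T3 := nat, T := int }, so T := int.

int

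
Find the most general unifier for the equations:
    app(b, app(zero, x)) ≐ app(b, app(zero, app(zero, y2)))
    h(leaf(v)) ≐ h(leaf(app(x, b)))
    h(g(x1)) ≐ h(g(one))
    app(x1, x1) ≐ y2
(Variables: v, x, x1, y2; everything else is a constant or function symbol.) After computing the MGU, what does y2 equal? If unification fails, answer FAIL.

Decompose app/2: b ≐ b,  app(zero, x) ≐ app(zero, app(zero, y2)).
Delete trivial equation b ≐ b.
Decompose app/2: zero ≐ zero,  x ≐ app(zero, y2).
Delete trivial equation zero ≐ zero.
Bind x := app(zero, y2); substituting into the one remaining equation that mentions x gives: h(leaf(v)) ≐ h(leaf(app(app(zero, y2), b))).
Decompose h/1: leaf(v) ≐ leaf(app(app(zero, y2), b)).
Decompose leaf/1: v ≐ app(app(zero, y2), b).
Bind v := app(app(zero, y2), b); no other remaining equation mentions v.
Decompose h/1: g(x1) ≐ g(one).
Decompose g/1: x1 ≐ one.
Bind x1 := one; substituting into the remaining equation gives: app(one, one) ≐ y2.
Bind y2 := app(one, one). Substituting into the earlier bindings gives x := app(zero, app(one, one)), v := app(app(zero, app(one, one)), b).
MGU = { x ↦ app(zero, app(one, one)), v ↦ app(app(zero, app(one, one)), b), x1 ↦ one, y2 ↦ app(one, one) }, so y2 ↦ app(one, one).

app(one, one)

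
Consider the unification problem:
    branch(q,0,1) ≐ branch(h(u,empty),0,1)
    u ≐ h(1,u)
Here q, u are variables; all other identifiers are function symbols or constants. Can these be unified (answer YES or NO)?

Decompose branch/3: q ≐ h(u,empty),  0 ≐ 0,  1 ≐ 1.
Bind q := h(u,empty); no other remaining equation mentions q.
Delete trivial equation 0 ≐ 0.
Delete trivial equation 1 ≐ 1.
Occurs check fails: u occurs in h(1,u); the equation u ≐ h(1,u) has no finite solution.

NO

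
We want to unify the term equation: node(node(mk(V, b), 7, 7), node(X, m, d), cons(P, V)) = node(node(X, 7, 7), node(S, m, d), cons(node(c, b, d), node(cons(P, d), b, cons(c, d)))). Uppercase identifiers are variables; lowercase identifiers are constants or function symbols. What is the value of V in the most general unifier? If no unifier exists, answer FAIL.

node(cons(node(c, b, d), d), b, cons(c, d))

Decompose node/3: node(mk(V, b), 7, 7) = node(X, 7, 7),  node(X, m, d) = node(S, m, d),  cons(P, V) = cons(node(c, b, d), node(cons(P, d), b, cons(c, d))).
Decompose node/3: mk(V, b) = X,  7 = 7,  7 = 7.
Bind X := mk(V, b); substituting into the one remaining equation that mentions X gives: node(mk(V, b), m, d) = node(S, m, d).
Delete trivial equation 7 = 7.
Delete trivial equation 7 = 7.
Decompose node/3: mk(V, b) = S,  m = m,  d = d.
Bind S := mk(V, b); no other remaining equation mentions S.
Delete trivial equation m = m.
Delete trivial equation d = d.
Decompose cons/2: P = node(c, b, d),  V = node(cons(P, d), b, cons(c, d)).
Bind P := node(c, b, d); substituting into the remaining equation gives: V = node(cons(node(c, b, d), d), b, cons(c, d)).
Bind V := node(cons(node(c, b, d), d), b, cons(c, d)). Substituting into the earlier bindings gives X := mk(node(cons(node(c, b, d), d), b, cons(c, d)), b), S := mk(node(cons(node(c, b, d), d), b, cons(c, d)), b).
MGU = { X -> mk(node(cons(node(c, b, d), d), b, cons(c, d)), b), S -> mk(node(cons(node(c, b, d), d), b, cons(c, d)), b), P -> node(c, b, d), V -> node(cons(node(c, b, d), d), b, cons(c, d)) }, so V -> node(cons(node(c, b, d), d), b, cons(c, d)).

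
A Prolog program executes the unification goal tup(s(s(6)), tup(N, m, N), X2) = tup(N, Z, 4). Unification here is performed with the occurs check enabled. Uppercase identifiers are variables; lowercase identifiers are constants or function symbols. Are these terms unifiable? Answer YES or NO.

YES

Decompose tup/3: s(s(6)) = N,  tup(N, m, N) = Z,  X2 = 4.
Bind N := s(s(6)); substituting into the one remaining equation that mentions N gives: tup(s(s(6)), m, s(s(6))) = Z.
Bind Z := tup(s(s(6)), m, s(s(6))); no other remaining equation mentions Z.
Bind X2 := 4.
No equations remain and no clash or occurs-check failure arose, so a unifier exists.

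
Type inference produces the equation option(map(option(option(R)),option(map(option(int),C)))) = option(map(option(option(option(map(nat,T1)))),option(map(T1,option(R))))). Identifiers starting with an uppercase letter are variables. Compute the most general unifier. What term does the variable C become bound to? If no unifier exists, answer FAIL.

option(option(map(nat,option(int))))

Decompose option/1: map(option(option(R)),option(map(option(int),C))) = map(option(option(option(map(nat,T1)))),option(map(T1,option(R)))).
Decompose map/2: option(option(R)) = option(option(option(map(nat,T1)))),  option(map(option(int),C)) = option(map(T1,option(R))).
Decompose option/1: option(R) = option(option(map(nat,T1))).
Decompose option/1: R = option(map(nat,T1)).
Bind R := option(map(nat,T1)); substituting into the remaining equation gives: option(map(option(int),C)) = option(map(T1,option(option(map(nat,T1))))).
Decompose option/1: map(option(int),C) = map(T1,option(option(map(nat,T1)))).
Decompose map/2: option(int) = T1,  C = option(option(map(nat,T1))).
Bind T1 := option(int); substituting into the remaining equation gives: C = option(option(map(nat,option(int)))). Substituting into the earlier binding gives R := option(map(nat,option(int))).
Bind C := option(option(map(nat,option(int)))).
MGU = { R -> option(map(nat,option(int))), T1 -> option(int), C -> option(option(map(nat,option(int)))) }, so C -> option(option(map(nat,option(int)))).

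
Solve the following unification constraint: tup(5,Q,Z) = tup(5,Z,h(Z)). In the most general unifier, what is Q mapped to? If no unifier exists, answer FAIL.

Decompose tup/3: 5 = 5,  Q = Z,  Z = h(Z).
Delete trivial equation 5 = 5.
Bind Q := Z; no other remaining equation mentions Q.
Occurs check fails: Z occurs in h(Z); the equation Z = h(Z) has no finite solution.

FAIL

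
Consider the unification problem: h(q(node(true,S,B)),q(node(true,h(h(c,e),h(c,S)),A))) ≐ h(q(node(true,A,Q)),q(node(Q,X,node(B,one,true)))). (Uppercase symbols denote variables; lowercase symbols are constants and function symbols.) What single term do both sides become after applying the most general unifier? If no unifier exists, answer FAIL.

Decompose h/2: q(node(true,S,B)) ≐ q(node(true,A,Q)),  q(node(true,h(h(c,e),h(c,S)),A)) ≐ q(node(Q,X,node(B,one,true))).
Decompose q/1: node(true,S,B) ≐ node(true,A,Q).
Decompose node/3: true ≐ true,  S ≐ A,  B ≐ Q.
Delete trivial equation true ≐ true.
Bind S := A; substituting into the one remaining equation that mentions S gives: q(node(true,h(h(c,e),h(c,A)),A)) ≐ q(node(Q,X,node(B,one,true))).
Bind B := Q; substituting into the remaining equation gives: q(node(true,h(h(c,e),h(c,A)),A)) ≐ q(node(Q,X,node(Q,one,true))).
Decompose q/1: node(true,h(h(c,e),h(c,A)),A) ≐ node(Q,X,node(Q,one,true)).
Decompose node/3: true ≐ Q,  h(h(c,e),h(c,A)) ≐ X,  A ≐ node(Q,one,true).
Bind Q := true; substituting into the one remaining equation that mentions Q gives: A ≐ node(true,one,true). Substituting into the earlier binding gives B := true.
Bind X := h(h(c,e),h(c,A)); no other remaining equation mentions X.
Bind A := node(true,one,true). Substituting into the earlier bindings gives S := node(true,one,true), X := h(h(c,e),h(c,node(true,one,true))).
Applying the MGU to either side gives h(q(node(true,node(true,one,true),true)),q(node(true,h(h(c,e),h(c,node(true,one,true))),node(true,one,true)))).

h(q(node(true,node(true,one,true),true)),q(node(true,h(h(c,e),h(c,node(true,one,true))),node(true,one,true))))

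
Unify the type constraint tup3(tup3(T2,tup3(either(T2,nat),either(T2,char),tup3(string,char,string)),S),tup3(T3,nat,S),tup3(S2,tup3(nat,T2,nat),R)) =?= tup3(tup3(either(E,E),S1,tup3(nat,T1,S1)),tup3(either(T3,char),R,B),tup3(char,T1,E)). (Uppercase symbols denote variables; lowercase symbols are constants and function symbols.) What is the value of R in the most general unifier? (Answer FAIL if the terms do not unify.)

Decompose tup3/3: tup3(T2,tup3(either(T2,nat),either(T2,char),tup3(string,char,string)),S) =?= tup3(either(E,E),S1,tup3(nat,T1,S1)),  tup3(T3,nat,S) =?= tup3(either(T3,char),R,B),  tup3(S2,tup3(nat,T2,nat),R) =?= tup3(char,T1,E).
Decompose tup3/3: T2 =?= either(E,E),  tup3(either(T2,nat),either(T2,char),tup3(string,char,string)) =?= S1,  S =?= tup3(nat,T1,S1).
Bind T2 := either(E,E); substituting into the 2 remaining equations that mention T2 gives: tup3(either(either(E,E),nat),either(either(E,E),char),tup3(string,char,string)) =?= S1,  tup3(S2,tup3(nat,either(E,E),nat),R) =?= tup3(char,T1,E).
Bind S1 := tup3(either(either(E,E),nat),either(either(E,E),char),tup3(string,char,string)); substituting into the one remaining equation that mentions S1 gives: S =?= tup3(nat,T1,tup3(either(either(E,E),nat),either(either(E,E),char),tup3(string,char,string))).
Bind S := tup3(nat,T1,tup3(either(either(E,E),nat),either(either(E,E),char),tup3(string,char,string))); substituting into the one remaining equation that mentions S gives: tup3(T3,nat,tup3(nat,T1,tup3(either(either(E,E),nat),either(either(E,E),char),tup3(string,char,string)))) =?= tup3(either(T3,char),R,B).
Decompose tup3/3: T3 =?= either(T3,char),  nat =?= R,  tup3(nat,T1,tup3(either(either(E,E),nat),either(either(E,E),char),tup3(string,char,string))) =?= B.
Occurs check fails: T3 occurs in either(T3,char); the equation T3 =?= either(T3,char) has no finite solution.

FAIL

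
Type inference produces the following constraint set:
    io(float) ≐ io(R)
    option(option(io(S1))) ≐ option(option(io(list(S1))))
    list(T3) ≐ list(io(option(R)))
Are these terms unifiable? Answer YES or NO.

NO

Decompose io/1: float ≐ R.
Bind R := float; substituting into the one remaining equation that mentions R gives: list(T3) ≐ list(io(option(float))).
Decompose option/1: option(io(S1)) ≐ option(io(list(S1))).
Decompose option/1: io(S1) ≐ io(list(S1)).
Decompose io/1: S1 ≐ list(S1).
Occurs check fails: S1 occurs in list(S1); the equation S1 ≐ list(S1) has no finite solution.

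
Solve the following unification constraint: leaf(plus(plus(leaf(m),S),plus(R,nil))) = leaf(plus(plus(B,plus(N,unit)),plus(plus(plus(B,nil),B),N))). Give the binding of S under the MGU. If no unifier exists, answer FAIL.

plus(nil,unit)

Decompose leaf/1: plus(plus(leaf(m),S),plus(R,nil)) = plus(plus(B,plus(N,unit)),plus(plus(plus(B,nil),B),N)).
Decompose plus/2: plus(leaf(m),S) = plus(B,plus(N,unit)),  plus(R,nil) = plus(plus(plus(B,nil),B),N).
Decompose plus/2: leaf(m) = B,  S = plus(N,unit).
Bind B := leaf(m); substituting into the one remaining equation that mentions B gives: plus(R,nil) = plus(plus(plus(leaf(m),nil),leaf(m)),N).
Bind S := plus(N,unit); no other remaining equation mentions S.
Decompose plus/2: R = plus(plus(leaf(m),nil),leaf(m)),  nil = N.
Bind R := plus(plus(leaf(m),nil),leaf(m)); no other remaining equation mentions R.
Bind N := nil. Substituting into the earlier binding gives S := plus(nil,unit).
MGU = { B -> leaf(m), S -> plus(nil,unit), R -> plus(plus(leaf(m),nil),leaf(m)), N -> nil }, so S -> plus(nil,unit).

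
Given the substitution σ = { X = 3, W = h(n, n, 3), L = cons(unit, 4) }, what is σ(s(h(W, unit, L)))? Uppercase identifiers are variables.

Replace each occurrence of W with h(n, n, 3).
Replace each occurrence of L with cons(unit, 4).
Result: s(h(h(n, n, 3), unit, cons(unit, 4))).

s(h(h(n, n, 3), unit, cons(unit, 4)))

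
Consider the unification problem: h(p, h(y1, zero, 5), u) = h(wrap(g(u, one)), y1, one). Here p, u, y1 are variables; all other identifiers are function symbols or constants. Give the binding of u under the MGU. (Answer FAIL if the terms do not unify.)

FAIL

Decompose h/3: p = wrap(g(u, one)),  h(y1, zero, 5) = y1,  u = one.
Bind p := wrap(g(u, one)); no other remaining equation mentions p.
Occurs check fails: y1 occurs in h(y1, zero, 5); the equation y1 = h(y1, zero, 5) has no finite solution.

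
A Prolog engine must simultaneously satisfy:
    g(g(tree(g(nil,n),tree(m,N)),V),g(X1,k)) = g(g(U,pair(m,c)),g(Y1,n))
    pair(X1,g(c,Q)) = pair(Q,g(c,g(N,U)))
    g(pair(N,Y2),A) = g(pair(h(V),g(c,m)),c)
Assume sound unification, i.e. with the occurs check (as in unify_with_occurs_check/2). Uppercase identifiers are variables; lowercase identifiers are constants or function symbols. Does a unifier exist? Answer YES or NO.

Decompose g/2: g(tree(g(nil,n),tree(m,N)),V) = g(U,pair(m,c)),  g(X1,k) = g(Y1,n).
Decompose g/2: tree(g(nil,n),tree(m,N)) = U,  V = pair(m,c).
Bind U := tree(g(nil,n),tree(m,N)); substituting into the one remaining equation that mentions U gives: pair(X1,g(c,Q)) = pair(Q,g(c,g(N,tree(g(nil,n),tree(m,N))))).
Bind V := pair(m,c); substituting into the one remaining equation that mentions V gives: g(pair(N,Y2),A) = g(pair(h(pair(m,c)),g(c,m)),c).
Decompose g/2: X1 = Y1,  k = n.
Bind X1 := Y1; substituting into the one remaining equation that mentions X1 gives: pair(Y1,g(c,Q)) = pair(Q,g(c,g(N,tree(g(nil,n),tree(m,N))))).
Clash: constants k and n differ; no unifier exists.

NO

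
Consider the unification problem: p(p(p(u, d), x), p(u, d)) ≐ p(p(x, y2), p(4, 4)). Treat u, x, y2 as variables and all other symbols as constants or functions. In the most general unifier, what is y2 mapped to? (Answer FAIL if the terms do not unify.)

FAIL

Decompose p/2: p(p(u, d), x) ≐ p(x, y2),  p(u, d) ≐ p(4, 4).
Decompose p/2: p(u, d) ≐ x,  x ≐ y2.
Bind x := p(u, d); substituting into the one remaining equation that mentions x gives: p(u, d) ≐ y2.
Bind y2 := p(u, d); no other remaining equation mentions y2.
Decompose p/2: u ≐ 4,  d ≐ 4.
Bind u := 4; no other remaining equation mentions u. Substituting into the earlier bindings gives x := p(4, d), y2 := p(4, d).
Clash: constants d and 4 differ; no unifier exists.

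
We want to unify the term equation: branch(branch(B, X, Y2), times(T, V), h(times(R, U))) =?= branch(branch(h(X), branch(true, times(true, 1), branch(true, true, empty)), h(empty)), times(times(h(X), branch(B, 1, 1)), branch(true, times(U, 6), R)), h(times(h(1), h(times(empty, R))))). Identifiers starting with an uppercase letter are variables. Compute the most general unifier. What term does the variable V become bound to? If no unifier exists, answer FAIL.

Decompose branch/3: branch(B, X, Y2) =?= branch(h(X), branch(true, times(true, 1), branch(true, true, empty)), h(empty)),  times(T, V) =?= times(times(h(X), branch(B, 1, 1)), branch(true, times(U, 6), R)),  h(times(R, U)) =?= h(times(h(1), h(times(empty, R)))).
Decompose branch/3: B =?= h(X),  X =?= branch(true, times(true, 1), branch(true, true, empty)),  Y2 =?= h(empty).
Bind B := h(X); substituting into the one remaining equation that mentions B gives: times(T, V) =?= times(times(h(X), branch(h(X), 1, 1)), branch(true, times(U, 6), R)).
Bind X := branch(true, times(true, 1), branch(true, true, empty)); substituting into the one remaining equation that mentions X gives: times(T, V) =?= times(times(h(branch(true, times(true, 1), branch(true, true, empty))), branch(h(branch(true, times(true, 1), branch(true, true, empty))), 1, 1)), branch(true, times(U, 6), R)). Substituting into the earlier binding gives B := h(branch(true, times(true, 1), branch(true, true, empty))).
Bind Y2 := h(empty); no other remaining equation mentions Y2.
Decompose times/2: T =?= times(h(branch(true, times(true, 1), branch(true, true, empty))), branch(h(branch(true, times(true, 1), branch(true, true, empty))), 1, 1)),  V =?= branch(true, times(U, 6), R).
Bind T := times(h(branch(true, times(true, 1), branch(true, true, empty))), branch(h(branch(true, times(true, 1), branch(true, true, empty))), 1, 1)); no other remaining equation mentions T.
Bind V := branch(true, times(U, 6), R); no other remaining equation mentions V.
Decompose h/1: times(R, U) =?= times(h(1), h(times(empty, R))).
Decompose times/2: R =?= h(1),  U =?= h(times(empty, R)).
Bind R := h(1); substituting into the remaining equation gives: U =?= h(times(empty, h(1))). Substituting into the earlier binding gives V := branch(true, times(U, 6), h(1)).
Bind U := h(times(empty, h(1))). Substituting into the earlier binding gives V := branch(true, times(h(times(empty, h(1))), 6), h(1)).
MGU = { B ↦ h(branch(true, times(true, 1), branch(true, true, empty))), X ↦ branch(true, times(true, 1), branch(true, true, empty)), Y2 ↦ h(empty), T ↦ times(h(branch(true, times(true, 1), branch(true, true, empty))), branch(h(branch(true, times(true, 1), branch(true, true, empty))), 1, 1)), V ↦ branch(true, times(h(times(empty, h(1))), 6), h(1)), R ↦ h(1), U ↦ h(times(empty, h(1))) }, so V ↦ branch(true, times(h(times(empty, h(1))), 6), h(1)).

branch(true, times(h(times(empty, h(1))), 6), h(1))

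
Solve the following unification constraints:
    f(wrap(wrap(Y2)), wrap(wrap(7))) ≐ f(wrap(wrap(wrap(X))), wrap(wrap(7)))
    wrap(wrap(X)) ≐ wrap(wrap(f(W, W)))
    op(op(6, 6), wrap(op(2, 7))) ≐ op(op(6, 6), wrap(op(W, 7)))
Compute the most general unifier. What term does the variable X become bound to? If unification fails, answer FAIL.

Decompose f/2: wrap(wrap(Y2)) ≐ wrap(wrap(wrap(X))),  wrap(wrap(7)) ≐ wrap(wrap(7)).
Decompose wrap/1: wrap(Y2) ≐ wrap(wrap(X)).
Decompose wrap/1: Y2 ≐ wrap(X).
Bind Y2 := wrap(X); no other remaining equation mentions Y2.
Delete trivial equation wrap(wrap(7)) ≐ wrap(wrap(7)).
Decompose wrap/1: wrap(X) ≐ wrap(f(W, W)).
Decompose wrap/1: X ≐ f(W, W).
Bind X := f(W, W); no other remaining equation mentions X. Substituting into the earlier binding gives Y2 := wrap(f(W, W)).
Decompose op/2: op(6, 6) ≐ op(6, 6),  wrap(op(2, 7)) ≐ wrap(op(W, 7)).
Delete trivial equation op(6, 6) ≐ op(6, 6).
Decompose wrap/1: op(2, 7) ≐ op(W, 7).
Decompose op/2: 2 ≐ W,  7 ≐ 7.
Bind W := 2; no other remaining equation mentions W. Substituting into the earlier bindings gives Y2 := wrap(f(2, 2)), X := f(2, 2).
Delete trivial equation 7 ≐ 7.
MGU = { Y2 ↦ wrap(f(2, 2)), X ↦ f(2, 2), W ↦ 2 }, so X ↦ f(2, 2).

f(2, 2)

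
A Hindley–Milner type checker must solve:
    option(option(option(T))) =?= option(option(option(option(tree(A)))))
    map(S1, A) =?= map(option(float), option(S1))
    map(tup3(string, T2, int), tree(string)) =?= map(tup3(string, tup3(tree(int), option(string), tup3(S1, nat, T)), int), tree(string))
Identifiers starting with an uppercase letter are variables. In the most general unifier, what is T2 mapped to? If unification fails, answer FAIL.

Decompose option/1: option(option(T)) =?= option(option(option(tree(A)))).
Decompose option/1: option(T) =?= option(option(tree(A))).
Decompose option/1: T =?= option(tree(A)).
Bind T := option(tree(A)); substituting into the one remaining equation that mentions T gives: map(tup3(string, T2, int), tree(string)) =?= map(tup3(string, tup3(tree(int), option(string), tup3(S1, nat, option(tree(A)))), int), tree(string)).
Decompose map/2: S1 =?= option(float),  A =?= option(S1).
Bind S1 := option(float); substituting into the remaining equations gives: A =?= option(option(float)),  map(tup3(string, T2, int), tree(string)) =?= map(tup3(string, tup3(tree(int), option(string), tup3(option(float), nat, option(tree(A)))), int), tree(string)).
Bind A := option(option(float)); substituting into the remaining equation gives: map(tup3(string, T2, int), tree(string)) =?= map(tup3(string, tup3(tree(int), option(string), tup3(option(float), nat, option(tree(option(option(float)))))), int), tree(string)). Substituting into the earlier binding gives T := option(tree(option(option(float)))).
Decompose map/2: tup3(string, T2, int) =?= tup3(string, tup3(tree(int), option(string), tup3(option(float), nat, option(tree(option(option(float)))))), int),  tree(string) =?= tree(string).
Decompose tup3/3: string =?= string,  T2 =?= tup3(tree(int), option(string), tup3(option(float), nat, option(tree(option(option(float)))))),  int =?= int.
Delete trivial equation string =?= string.
Bind T2 := tup3(tree(int), option(string), tup3(option(float), nat, option(tree(option(option(float)))))); no other remaining equation mentions T2.
Delete trivial equation int =?= int.
Delete trivial equation tree(string) =?= tree(string).
MGU = { T ↦ option(tree(option(option(float)))), S1 ↦ option(float), A ↦ option(option(float)), T2 ↦ tup3(tree(int), option(string), tup3(option(float), nat, option(tree(option(option(float)))))) }, so T2 ↦ tup3(tree(int), option(string), tup3(option(float), nat, option(tree(option(option(float)))))).

tup3(tree(int), option(string), tup3(option(float), nat, option(tree(option(option(float))))))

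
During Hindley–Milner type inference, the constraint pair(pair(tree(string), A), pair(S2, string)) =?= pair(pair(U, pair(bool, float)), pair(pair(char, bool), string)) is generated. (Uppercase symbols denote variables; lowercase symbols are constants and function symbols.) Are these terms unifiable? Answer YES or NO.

Decompose pair/2: pair(tree(string), A) =?= pair(U, pair(bool, float)),  pair(S2, string) =?= pair(pair(char, bool), string).
Decompose pair/2: tree(string) =?= U,  A =?= pair(bool, float).
Bind U := tree(string); no other remaining equation mentions U.
Bind A := pair(bool, float); no other remaining equation mentions A.
Decompose pair/2: S2 =?= pair(char, bool),  string =?= string.
Bind S2 := pair(char, bool); no other remaining equation mentions S2.
Delete trivial equation string =?= string.
No equations remain and no clash or occurs-check failure arose, so a unifier exists.

YES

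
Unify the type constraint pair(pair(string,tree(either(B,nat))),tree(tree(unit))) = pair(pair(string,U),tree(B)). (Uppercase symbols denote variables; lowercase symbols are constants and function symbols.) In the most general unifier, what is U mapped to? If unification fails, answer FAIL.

Decompose pair/2: pair(string,tree(either(B,nat))) = pair(string,U),  tree(tree(unit)) = tree(B).
Decompose pair/2: string = string,  tree(either(B,nat)) = U.
Delete trivial equation string = string.
Bind U := tree(either(B,nat)); no other remaining equation mentions U.
Decompose tree/1: tree(unit) = B.
Bind B := tree(unit). Substituting into the earlier binding gives U := tree(either(tree(unit),nat)).
MGU = { U -> tree(either(tree(unit),nat)), B -> tree(unit) }, so U -> tree(either(tree(unit),nat)).

tree(either(tree(unit),nat))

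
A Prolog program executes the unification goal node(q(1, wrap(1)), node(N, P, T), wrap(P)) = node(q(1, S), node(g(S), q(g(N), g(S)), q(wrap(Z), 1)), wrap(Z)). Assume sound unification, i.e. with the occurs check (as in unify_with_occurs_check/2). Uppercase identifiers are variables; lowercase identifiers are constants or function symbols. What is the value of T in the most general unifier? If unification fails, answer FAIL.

Decompose node/3: q(1, wrap(1)) = q(1, S),  node(N, P, T) = node(g(S), q(g(N), g(S)), q(wrap(Z), 1)),  wrap(P) = wrap(Z).
Decompose q/2: 1 = 1,  wrap(1) = S.
Delete trivial equation 1 = 1.
Bind S := wrap(1); substituting into the one remaining equation that mentions S gives: node(N, P, T) = node(g(wrap(1)), q(g(N), g(wrap(1))), q(wrap(Z), 1)).
Decompose node/3: N = g(wrap(1)),  P = q(g(N), g(wrap(1))),  T = q(wrap(Z), 1).
Bind N := g(wrap(1)); substituting into the one remaining equation that mentions N gives: P = q(g(g(wrap(1))), g(wrap(1))).
Bind P := q(g(g(wrap(1))), g(wrap(1))); substituting into the one remaining equation that mentions P gives: wrap(q(g(g(wrap(1))), g(wrap(1)))) = wrap(Z).
Bind T := q(wrap(Z), 1); no other remaining equation mentions T.
Decompose wrap/1: q(g(g(wrap(1))), g(wrap(1))) = Z.
Bind Z := q(g(g(wrap(1))), g(wrap(1))). Substituting into the earlier binding gives T := q(wrap(q(g(g(wrap(1))), g(wrap(1)))), 1).
MGU = { S = wrap(1), N = g(wrap(1)), P = q(g(g(wrap(1))), g(wrap(1))), T = q(wrap(q(g(g(wrap(1))), g(wrap(1)))), 1), Z = q(g(g(wrap(1))), g(wrap(1))) }, so T = q(wrap(q(g(g(wrap(1))), g(wrap(1)))), 1).

q(wrap(q(g(g(wrap(1))), g(wrap(1)))), 1)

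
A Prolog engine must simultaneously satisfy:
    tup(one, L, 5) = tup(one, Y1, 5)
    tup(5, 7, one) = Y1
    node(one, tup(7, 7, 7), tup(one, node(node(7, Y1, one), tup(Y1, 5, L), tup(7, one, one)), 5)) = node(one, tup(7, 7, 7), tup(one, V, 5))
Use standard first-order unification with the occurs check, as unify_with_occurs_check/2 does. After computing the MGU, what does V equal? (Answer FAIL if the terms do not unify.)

Decompose tup/3: one = one,  L = Y1,  5 = 5.
Delete trivial equation one = one.
Bind L := Y1; substituting into the one remaining equation that mentions L gives: node(one, tup(7, 7, 7), tup(one, node(node(7, Y1, one), tup(Y1, 5, Y1), tup(7, one, one)), 5)) = node(one, tup(7, 7, 7), tup(one, V, 5)).
Delete trivial equation 5 = 5.
Bind Y1 := tup(5, 7, one); substituting into the remaining equation gives: node(one, tup(7, 7, 7), tup(one, node(node(7, tup(5, 7, one), one), tup(tup(5, 7, one), 5, tup(5, 7, one)), tup(7, one, one)), 5)) = node(one, tup(7, 7, 7), tup(one, V, 5)). Substituting into the earlier binding gives L := tup(5, 7, one).
Decompose node/3: one = one,  tup(7, 7, 7) = tup(7, 7, 7),  tup(one, node(node(7, tup(5, 7, one), one), tup(tup(5, 7, one), 5, tup(5, 7, one)), tup(7, one, one)), 5) = tup(one, V, 5).
Delete trivial equation one = one.
Delete trivial equation tup(7, 7, 7) = tup(7, 7, 7).
Decompose tup/3: one = one,  node(node(7, tup(5, 7, one), one), tup(tup(5, 7, one), 5, tup(5, 7, one)), tup(7, one, one)) = V,  5 = 5.
Delete trivial equation one = one.
Bind V := node(node(7, tup(5, 7, one), one), tup(tup(5, 7, one), 5, tup(5, 7, one)), tup(7, one, one)); no other remaining equation mentions V.
Delete trivial equation 5 = 5.
MGU = { L ↦ tup(5, 7, one), Y1 ↦ tup(5, 7, one), V ↦ node(node(7, tup(5, 7, one), one), tup(tup(5, 7, one), 5, tup(5, 7, one)), tup(7, one, one)) }, so V ↦ node(node(7, tup(5, 7, one), one), tup(tup(5, 7, one), 5, tup(5, 7, one)), tup(7, one, one)).

node(node(7, tup(5, 7, one), one), tup(tup(5, 7, one), 5, tup(5, 7, one)), tup(7, one, one))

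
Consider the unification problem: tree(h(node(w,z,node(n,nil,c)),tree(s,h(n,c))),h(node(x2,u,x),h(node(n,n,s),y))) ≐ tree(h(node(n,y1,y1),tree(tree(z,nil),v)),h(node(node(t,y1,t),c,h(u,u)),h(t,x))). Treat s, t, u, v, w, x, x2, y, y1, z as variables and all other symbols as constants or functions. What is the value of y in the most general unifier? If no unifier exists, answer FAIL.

h(c,c)

Decompose tree/2: h(node(w,z,node(n,nil,c)),tree(s,h(n,c))) ≐ h(node(n,y1,y1),tree(tree(z,nil),v)),  h(node(x2,u,x),h(node(n,n,s),y)) ≐ h(node(node(t,y1,t),c,h(u,u)),h(t,x)).
Decompose h/2: node(w,z,node(n,nil,c)) ≐ node(n,y1,y1),  tree(s,h(n,c)) ≐ tree(tree(z,nil),v).
Decompose node/3: w ≐ n,  z ≐ y1,  node(n,nil,c) ≐ y1.
Bind w := n; no other remaining equation mentions w.
Bind z := y1; substituting into the one remaining equation that mentions z gives: tree(s,h(n,c)) ≐ tree(tree(y1,nil),v).
Bind y1 := node(n,nil,c); substituting into the remaining equations gives: tree(s,h(n,c)) ≐ tree(tree(node(n,nil,c),nil),v),  h(node(x2,u,x),h(node(n,n,s),y)) ≐ h(node(node(t,node(n,nil,c),t),c,h(u,u)),h(t,x)). Substituting into the earlier binding gives z := node(n,nil,c).
Decompose tree/2: s ≐ tree(node(n,nil,c),nil),  h(n,c) ≐ v.
Bind s := tree(node(n,nil,c),nil); substituting into the one remaining equation that mentions s gives: h(node(x2,u,x),h(node(n,n,tree(node(n,nil,c),nil)),y)) ≐ h(node(node(t,node(n,nil,c),t),c,h(u,u)),h(t,x)).
Bind v := h(n,c); no other remaining equation mentions v.
Decompose h/2: node(x2,u,x) ≐ node(node(t,node(n,nil,c),t),c,h(u,u)),  h(node(n,n,tree(node(n,nil,c),nil)),y) ≐ h(t,x).
Decompose node/3: x2 ≐ node(t,node(n,nil,c),t),  u ≐ c,  x ≐ h(u,u).
Bind x2 := node(t,node(n,nil,c),t); no other remaining equation mentions x2.
Bind u := c; substituting into the one remaining equation that mentions u gives: x ≐ h(c,c).
Bind x := h(c,c); substituting into the remaining equation gives: h(node(n,n,tree(node(n,nil,c),nil)),y) ≐ h(t,h(c,c)).
Decompose h/2: node(n,n,tree(node(n,nil,c),nil)) ≐ t,  y ≐ h(c,c).
Bind t := node(n,n,tree(node(n,nil,c),nil)); no other remaining equation mentions t. Substituting into the earlier binding gives x2 := node(node(n,n,tree(node(n,nil,c),nil)),node(n,nil,c),node(n,n,tree(node(n,nil,c),nil))).
Bind y := h(c,c).
MGU = { w ↦ n, z ↦ node(n,nil,c), y1 ↦ node(n,nil,c), s ↦ tree(node(n,nil,c),nil), v ↦ h(n,c), x2 ↦ node(node(n,n,tree(node(n,nil,c),nil)),node(n,nil,c),node(n,n,tree(node(n,nil,c),nil))), u ↦ c, x ↦ h(c,c), t ↦ node(n,n,tree(node(n,nil,c),nil)), y ↦ h(c,c) }, so y ↦ h(c,c).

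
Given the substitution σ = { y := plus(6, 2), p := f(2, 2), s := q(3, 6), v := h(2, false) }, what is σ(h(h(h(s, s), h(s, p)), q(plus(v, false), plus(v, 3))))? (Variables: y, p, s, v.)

h(h(h(q(3, 6), q(3, 6)), h(q(3, 6), f(2, 2))), q(plus(h(2, false), false), plus(h(2, false), 3)))

Replace each occurrence of p with f(2, 2).
Replace each occurrence of s with q(3, 6).
Replace each occurrence of v with h(2, false).
Result: h(h(h(q(3, 6), q(3, 6)), h(q(3, 6), f(2, 2))), q(plus(h(2, false), false), plus(h(2, false), 3))).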